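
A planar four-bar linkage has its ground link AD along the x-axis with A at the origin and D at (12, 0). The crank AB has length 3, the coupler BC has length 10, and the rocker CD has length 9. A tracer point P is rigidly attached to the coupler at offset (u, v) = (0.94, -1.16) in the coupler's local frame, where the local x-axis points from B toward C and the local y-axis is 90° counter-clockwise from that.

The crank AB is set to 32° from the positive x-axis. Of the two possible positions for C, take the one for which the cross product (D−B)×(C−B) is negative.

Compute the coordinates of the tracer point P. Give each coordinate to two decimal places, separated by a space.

A=(0,0), D=(12.00,0)
B = A + 3.00·(cos32°, sin32°) = (2.5441, 1.5898)
|BD| = 9.5886
circle(B,10.00) ∩ circle(D,9.00): a=5.7850, h=8.1568
  candidates: C₊=(9.6015,8.6745) cross=78.212; C₋=(6.8967,-7.4133) cross=-78.212
  mode - wants cross < 0 → take C=(6.8967,-7.4133) (cross=-78.212)
ex = (C−B)/|BC| = (0.4353,-0.9003); ey = (0.9003,0.4353)
P = B + 0.94·ex + -1.16·ey = (1.9089,0.2386)

1.91 0.24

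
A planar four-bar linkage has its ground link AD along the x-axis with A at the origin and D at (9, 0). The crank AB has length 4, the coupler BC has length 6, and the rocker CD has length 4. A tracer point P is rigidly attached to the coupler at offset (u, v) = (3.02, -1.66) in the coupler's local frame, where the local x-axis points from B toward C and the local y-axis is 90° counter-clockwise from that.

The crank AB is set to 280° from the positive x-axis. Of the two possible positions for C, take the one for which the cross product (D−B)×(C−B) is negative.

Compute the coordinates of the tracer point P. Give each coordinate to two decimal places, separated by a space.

A=(0,0), D=(9.00,0)
B = A + 4.00·(cos280°, sin280°) = (0.6946, -3.9392)
|BD| = 9.1922
circle(B,6.00) ∩ circle(D,4.00): a=5.6840, h=1.9215
  candidates: C₊=(5.0068,0.2327) cross=17.663; C₋=(6.6537,-3.2395) cross=-17.663
  mode - wants cross < 0 → take C=(6.6537,-3.2395) (cross=-17.663)
ex = (C−B)/|BC| = (0.9932,0.1166); ey = (-0.1166,0.9932)
P = B + 3.02·ex + -1.66·ey = (3.8876,-5.2357)

3.89 -5.24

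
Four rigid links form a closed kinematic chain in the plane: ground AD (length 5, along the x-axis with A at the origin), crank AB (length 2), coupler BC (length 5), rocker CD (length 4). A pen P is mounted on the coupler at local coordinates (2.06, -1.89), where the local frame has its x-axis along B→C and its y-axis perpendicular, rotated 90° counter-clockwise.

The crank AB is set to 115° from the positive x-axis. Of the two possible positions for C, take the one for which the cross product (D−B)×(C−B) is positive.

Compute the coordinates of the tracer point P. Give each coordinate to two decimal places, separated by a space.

1.80 0.90

A=(0,0), D=(5.00,0)
B = A + 2.00·(cos115°, sin115°) = (-0.8452, 1.8126)
|BD| = 6.1198
circle(B,5.00) ∩ circle(D,4.00): a=3.7952, h=3.2552
  candidates: C₊=(3.7438,3.7976) cross=19.921; C₋=(1.8156,-2.4206) cross=-19.921
  mode + wants cross > 0 → take C=(3.7438,3.7976) (cross=19.921)
ex = (C−B)/|BC| = (0.9178,0.3970); ey = (-0.3970,0.9178)
P = B + 2.06·ex + -1.89·ey = (1.7958,0.8958)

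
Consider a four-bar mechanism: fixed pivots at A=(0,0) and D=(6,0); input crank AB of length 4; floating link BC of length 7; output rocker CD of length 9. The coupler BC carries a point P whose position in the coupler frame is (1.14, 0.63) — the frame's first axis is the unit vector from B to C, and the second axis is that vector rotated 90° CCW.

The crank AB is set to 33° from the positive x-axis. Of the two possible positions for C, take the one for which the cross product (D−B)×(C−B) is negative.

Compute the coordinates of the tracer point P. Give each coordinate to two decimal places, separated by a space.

A=(0,0), D=(6.00,0)
B = A + 4.00·(cos33°, sin33°) = (3.3547, 2.1786)
|BD| = 3.4269
circle(B,7.00) ∩ circle(D,9.00): a=-2.9554, h=6.3455
  candidates: C₊=(5.1073,8.9556) cross=21.746; C₋=(-2.9606,-0.8408) cross=-21.746
  mode - wants cross < 0 → take C=(-2.9606,-0.8408) (cross=-21.746)
ex = (C−B)/|BC| = (-0.9022,-0.4313); ey = (0.4313,-0.9022)
P = B + 1.14·ex + 0.63·ey = (2.5979,1.1184)

2.60 1.12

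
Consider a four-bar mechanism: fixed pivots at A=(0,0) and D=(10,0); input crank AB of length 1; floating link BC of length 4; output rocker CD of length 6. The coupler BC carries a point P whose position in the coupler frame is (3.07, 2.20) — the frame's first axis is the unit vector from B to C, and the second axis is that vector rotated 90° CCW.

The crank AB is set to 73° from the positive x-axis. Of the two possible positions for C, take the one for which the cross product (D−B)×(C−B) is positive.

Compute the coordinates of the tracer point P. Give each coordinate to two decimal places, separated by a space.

2.93 3.66

A=(0,0), D=(10.00,0)
B = A + 1.00·(cos73°, sin73°) = (0.2924, 0.9563)
|BD| = 9.7546
circle(B,4.00) ∩ circle(D,6.00): a=3.8522, h=1.0775
  candidates: C₊=(4.2316,1.6509) cross=10.510; C₋=(4.0203,-0.4936) cross=-10.510
  mode + wants cross > 0 → take C=(4.2316,1.6509) (cross=10.510)
ex = (C−B)/|BC| = (0.9848,0.1737); ey = (-0.1737,0.9848)
P = B + 3.07·ex + 2.20·ey = (2.9337,3.6560)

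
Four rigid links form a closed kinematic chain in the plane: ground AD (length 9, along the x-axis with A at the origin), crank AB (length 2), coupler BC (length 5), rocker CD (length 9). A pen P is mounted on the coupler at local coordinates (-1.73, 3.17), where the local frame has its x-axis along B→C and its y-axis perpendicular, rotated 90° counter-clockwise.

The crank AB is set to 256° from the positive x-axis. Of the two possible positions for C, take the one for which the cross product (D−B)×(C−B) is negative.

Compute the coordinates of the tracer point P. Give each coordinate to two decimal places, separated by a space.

A=(0,0), D=(9.00,0)
B = A + 2.00·(cos256°, sin256°) = (-0.4838, -1.9406)
|BD| = 9.6804
circle(B,5.00) ∩ circle(D,9.00): a=1.9477, h=4.6050
  candidates: C₊=(0.5012,2.9614) cross=44.578; C₋=(2.3475,-6.0617) cross=-44.578
  mode - wants cross < 0 → take C=(2.3475,-6.0617) (cross=-44.578)
ex = (C−B)/|BC| = (0.5663,-0.8242); ey = (0.8242,0.5663)
P = B + -1.73·ex + 3.17·ey = (1.1493,1.2804)

1.15 1.28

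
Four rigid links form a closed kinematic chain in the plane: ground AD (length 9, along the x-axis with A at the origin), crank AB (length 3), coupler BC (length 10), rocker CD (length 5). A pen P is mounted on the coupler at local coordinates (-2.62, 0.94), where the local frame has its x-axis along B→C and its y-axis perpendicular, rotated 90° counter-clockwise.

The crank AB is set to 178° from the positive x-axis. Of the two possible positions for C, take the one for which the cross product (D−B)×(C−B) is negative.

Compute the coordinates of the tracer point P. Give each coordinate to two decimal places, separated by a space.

-4.99 2.05

A=(0,0), D=(9.00,0)
B = A + 3.00·(cos178°, sin178°) = (-2.9982, 0.1047)
|BD| = 11.9986
circle(B,10.00) ∩ circle(D,5.00): a=9.1247, h=4.0915
  candidates: C₊=(6.1619,4.1164) cross=49.092; C₋=(6.0904,-4.0663) cross=-49.092
  mode - wants cross < 0 → take C=(6.0904,-4.0663) (cross=-49.092)
ex = (C−B)/|BC| = (0.9089,-0.4171); ey = (0.4171,0.9089)
P = B + -2.62·ex + 0.94·ey = (-4.9873,2.0518)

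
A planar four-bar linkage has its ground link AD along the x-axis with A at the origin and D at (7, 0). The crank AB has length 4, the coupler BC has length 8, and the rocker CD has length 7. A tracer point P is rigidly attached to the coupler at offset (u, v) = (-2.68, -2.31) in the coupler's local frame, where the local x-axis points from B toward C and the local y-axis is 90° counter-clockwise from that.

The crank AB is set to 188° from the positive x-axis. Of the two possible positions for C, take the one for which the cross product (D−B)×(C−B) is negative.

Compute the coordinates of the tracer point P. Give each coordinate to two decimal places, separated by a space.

A=(0,0), D=(7.00,0)
B = A + 4.00·(cos188°, sin188°) = (-3.9611, -0.5567)
|BD| = 10.9752
circle(B,8.00) ∩ circle(D,7.00): a=6.1710, h=5.0911
  candidates: C₊=(1.9437,4.8409) cross=55.876; C₋=(2.4602,-5.3282) cross=-55.876
  mode - wants cross < 0 → take C=(2.4602,-5.3282) (cross=-55.876)
ex = (C−B)/|BC| = (0.8027,-0.5964); ey = (0.5964,0.8027)
P = B + -2.68·ex + -2.31·ey = (-7.4900,-0.8124)

-7.49 -0.81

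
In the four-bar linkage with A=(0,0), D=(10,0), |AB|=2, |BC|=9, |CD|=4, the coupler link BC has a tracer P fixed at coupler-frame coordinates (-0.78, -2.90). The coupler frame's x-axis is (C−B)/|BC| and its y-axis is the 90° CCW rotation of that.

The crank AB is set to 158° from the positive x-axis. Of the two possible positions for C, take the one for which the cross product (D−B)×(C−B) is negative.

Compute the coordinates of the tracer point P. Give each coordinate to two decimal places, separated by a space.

A=(0,0), D=(10.00,0)
B = A + 2.00·(cos158°, sin158°) = (-1.8544, 0.7492)
|BD| = 11.8780
circle(B,9.00) ∩ circle(D,4.00): a=8.6752, h=2.3962
  candidates: C₊=(6.9547,2.5934) cross=28.462; C₋=(6.6524,-2.1894) cross=-28.462
  mode - wants cross < 0 → take C=(6.6524,-2.1894) (cross=-28.462)
ex = (C−B)/|BC| = (0.9452,-0.3265); ey = (0.3265,0.9452)
P = B + -0.78·ex + -2.90·ey = (-3.5385,-1.7372)

-3.54 -1.74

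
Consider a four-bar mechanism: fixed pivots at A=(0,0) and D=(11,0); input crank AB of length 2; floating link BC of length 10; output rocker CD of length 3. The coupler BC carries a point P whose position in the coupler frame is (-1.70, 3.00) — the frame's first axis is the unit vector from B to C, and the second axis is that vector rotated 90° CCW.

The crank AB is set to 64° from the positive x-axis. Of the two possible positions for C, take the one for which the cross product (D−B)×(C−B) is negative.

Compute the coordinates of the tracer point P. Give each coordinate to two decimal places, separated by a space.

0.72 5.24

A=(0,0), D=(11.00,0)
B = A + 2.00·(cos64°, sin64°) = (0.8767, 1.7976)
|BD| = 10.2816
circle(B,10.00) ∩ circle(D,3.00): a=9.5662, h=2.9134
  candidates: C₊=(10.8050,2.9937) cross=29.955; C₋=(9.7862,-2.7435) cross=-29.955
  mode - wants cross < 0 → take C=(9.7862,-2.7435) (cross=-29.955)
ex = (C−B)/|BC| = (0.8909,-0.4541); ey = (0.4541,0.8909)
P = B + -1.70·ex + 3.00·ey = (0.7245,5.2424)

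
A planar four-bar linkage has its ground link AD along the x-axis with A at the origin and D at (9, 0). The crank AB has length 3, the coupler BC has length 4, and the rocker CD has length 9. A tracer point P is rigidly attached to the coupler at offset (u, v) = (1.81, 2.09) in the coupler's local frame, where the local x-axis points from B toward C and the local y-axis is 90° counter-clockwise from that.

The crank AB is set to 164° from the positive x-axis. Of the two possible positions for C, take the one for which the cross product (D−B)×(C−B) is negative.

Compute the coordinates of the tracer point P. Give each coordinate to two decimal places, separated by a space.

-0.15 1.26

A=(0,0), D=(9.00,0)
B = A + 3.00·(cos164°, sin164°) = (-2.8838, 0.8269)
|BD| = 11.9125
circle(B,4.00) ∩ circle(D,9.00): a=3.2280, h=2.3622
  candidates: C₊=(0.5004,2.9593) cross=28.139; C₋=(0.1725,-1.7536) cross=-28.139
  mode - wants cross < 0 → take C=(0.1725,-1.7536) (cross=-28.139)
ex = (C−B)/|BC| = (0.7641,-0.6451); ey = (0.6451,0.7641)
P = B + 1.81·ex + 2.09·ey = (-0.1525,1.2561)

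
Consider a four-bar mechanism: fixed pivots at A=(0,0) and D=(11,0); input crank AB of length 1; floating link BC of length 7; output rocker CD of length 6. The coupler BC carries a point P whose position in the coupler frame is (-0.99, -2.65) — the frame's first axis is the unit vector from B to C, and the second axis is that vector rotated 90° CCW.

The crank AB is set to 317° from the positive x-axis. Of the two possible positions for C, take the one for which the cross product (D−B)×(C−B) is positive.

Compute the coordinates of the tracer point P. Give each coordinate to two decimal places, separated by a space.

A=(0,0), D=(11.00,0)
B = A + 1.00·(cos317°, sin317°) = (0.7314, -0.6820)
|BD| = 10.2913
circle(B,7.00) ∩ circle(D,6.00): a=5.7772, h=3.9527
  candidates: C₊=(6.2340,3.6448) cross=40.678; C₋=(6.7578,-4.2431) cross=-40.678
  mode + wants cross > 0 → take C=(6.2340,3.6448) (cross=40.678)
ex = (C−B)/|BC| = (0.7861,0.6181); ey = (-0.6181,0.7861)
P = B + -0.99·ex + -2.65·ey = (1.5911,-3.3771)

1.59 -3.38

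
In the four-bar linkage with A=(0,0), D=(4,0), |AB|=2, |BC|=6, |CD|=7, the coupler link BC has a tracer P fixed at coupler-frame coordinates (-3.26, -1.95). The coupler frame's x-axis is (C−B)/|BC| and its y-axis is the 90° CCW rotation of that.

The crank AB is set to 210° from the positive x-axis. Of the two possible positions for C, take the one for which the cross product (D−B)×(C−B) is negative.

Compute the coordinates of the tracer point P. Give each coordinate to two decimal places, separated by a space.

A=(0,0), D=(4.00,0)
B = A + 2.00·(cos210°, sin210°) = (-1.7321, -1.0000)
|BD| = 5.8186
circle(B,6.00) ∩ circle(D,7.00): a=1.7922, h=5.7261
  candidates: C₊=(-0.9506,4.9489) cross=33.318; C₋=(1.0176,-6.3329) cross=-33.318
  mode - wants cross < 0 → take C=(1.0176,-6.3329) (cross=-33.318)
ex = (C−B)/|BC| = (0.4583,-0.8888); ey = (0.8888,0.4583)
P = B + -3.26·ex + -1.95·ey = (-4.9592,1.0039)

-4.96 1.00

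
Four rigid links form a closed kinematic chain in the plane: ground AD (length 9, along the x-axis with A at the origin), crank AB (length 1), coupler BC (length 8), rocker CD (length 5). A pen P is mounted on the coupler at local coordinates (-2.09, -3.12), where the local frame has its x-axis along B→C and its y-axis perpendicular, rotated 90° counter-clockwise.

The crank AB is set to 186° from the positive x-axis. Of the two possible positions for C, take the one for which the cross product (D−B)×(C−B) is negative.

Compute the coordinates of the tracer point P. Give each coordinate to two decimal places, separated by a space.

A=(0,0), D=(9.00,0)
B = A + 1.00·(cos186°, sin186°) = (-0.9945, -0.1045)
|BD| = 9.9951
circle(B,8.00) ∩ circle(D,5.00): a=6.9485, h=3.9646
  candidates: C₊=(5.9121,3.9326) cross=39.627; C₋=(5.9951,-3.9963) cross=-39.627
  mode - wants cross < 0 → take C=(5.9951,-3.9963) (cross=-39.627)
ex = (C−B)/|BC| = (0.8737,-0.4865); ey = (0.4865,0.8737)
P = B + -2.09·ex + -3.12·ey = (-4.3383,-1.8137)

-4.34 -1.81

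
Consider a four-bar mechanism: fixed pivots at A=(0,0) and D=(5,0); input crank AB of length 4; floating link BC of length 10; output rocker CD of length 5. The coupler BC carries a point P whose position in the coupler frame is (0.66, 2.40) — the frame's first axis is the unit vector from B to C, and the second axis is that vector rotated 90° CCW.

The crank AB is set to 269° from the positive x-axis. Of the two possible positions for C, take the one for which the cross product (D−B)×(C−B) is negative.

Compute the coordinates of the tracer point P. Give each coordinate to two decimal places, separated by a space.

A=(0,0), D=(5.00,0)
B = A + 4.00·(cos269°, sin269°) = (-0.0698, -3.9994)
|BD| = 6.4574
circle(B,10.00) ∩ circle(D,5.00): a=9.0360, h=4.2838
  candidates: C₊=(4.3713,4.9603) cross=27.662; C₋=(9.6777,-1.7662) cross=-27.662
  mode - wants cross < 0 → take C=(9.6777,-1.7662) (cross=-27.662)
ex = (C−B)/|BC| = (0.9747,0.2233); ey = (-0.2233,0.9747)
P = B + 0.66·ex + 2.40·ey = (0.0376,-1.5126)

0.04 -1.51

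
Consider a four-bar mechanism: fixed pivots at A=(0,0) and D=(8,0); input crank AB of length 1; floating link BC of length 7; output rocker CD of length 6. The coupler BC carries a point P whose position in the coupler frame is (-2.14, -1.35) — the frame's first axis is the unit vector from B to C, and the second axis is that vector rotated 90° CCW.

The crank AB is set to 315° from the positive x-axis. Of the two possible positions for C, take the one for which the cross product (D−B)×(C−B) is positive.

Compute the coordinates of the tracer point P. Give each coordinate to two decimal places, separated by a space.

0.59 -3.23

A=(0,0), D=(8.00,0)
B = A + 1.00·(cos315°, sin315°) = (0.7071, -0.7071)
|BD| = 7.3271
circle(B,7.00) ∩ circle(D,6.00): a=4.5507, h=5.3190
  candidates: C₊=(4.7232,5.0262) cross=38.973; C₋=(5.7498,-5.5621) cross=-38.973
  mode + wants cross > 0 → take C=(4.7232,5.0262) (cross=38.973)
ex = (C−B)/|BC| = (0.5737,0.8190); ey = (-0.8190,0.5737)
P = B + -2.14·ex + -1.35·ey = (0.5850,-3.2344)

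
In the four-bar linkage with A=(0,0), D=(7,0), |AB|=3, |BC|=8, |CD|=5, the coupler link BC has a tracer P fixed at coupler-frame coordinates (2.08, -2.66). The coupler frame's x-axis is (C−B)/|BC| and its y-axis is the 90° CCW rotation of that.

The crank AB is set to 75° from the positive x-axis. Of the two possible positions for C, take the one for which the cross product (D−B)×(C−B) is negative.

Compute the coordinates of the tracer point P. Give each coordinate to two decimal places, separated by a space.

A=(0,0), D=(7.00,0)
B = A + 3.00·(cos75°, sin75°) = (0.7765, 2.8978)
|BD| = 6.8651
circle(B,8.00) ∩ circle(D,5.00): a=6.2730, h=4.9648
  candidates: C₊=(8.5589,4.7508) cross=34.084; C₋=(4.3676,-4.2509) cross=-34.084
  mode - wants cross < 0 → take C=(4.3676,-4.2509) (cross=-34.084)
ex = (C−B)/|BC| = (0.4489,-0.8936); ey = (0.8936,0.4489)
P = B + 2.08·ex + -2.66·ey = (-0.6668,-0.1549)

-0.67 -0.15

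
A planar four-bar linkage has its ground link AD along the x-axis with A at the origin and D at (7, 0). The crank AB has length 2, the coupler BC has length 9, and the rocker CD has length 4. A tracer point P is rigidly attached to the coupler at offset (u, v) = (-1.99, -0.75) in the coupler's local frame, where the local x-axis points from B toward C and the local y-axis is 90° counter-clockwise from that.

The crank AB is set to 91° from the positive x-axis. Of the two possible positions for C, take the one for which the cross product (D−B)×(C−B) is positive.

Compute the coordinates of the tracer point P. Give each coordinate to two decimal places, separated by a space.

A=(0,0), D=(7.00,0)
B = A + 2.00·(cos91°, sin91°) = (-0.0349, 1.9997)
|BD| = 7.3136
circle(B,9.00) ∩ circle(D,4.00): a=8.1006, h=3.9218
  candidates: C₊=(8.8293,3.5572) cross=28.683; C₋=(6.6847,-3.9876) cross=-28.683
  mode + wants cross > 0 → take C=(8.8293,3.5572) (cross=28.683)
ex = (C−B)/|BC| = (0.9849,0.1731); ey = (-0.1731,0.9849)
P = B + -1.99·ex + -0.75·ey = (-1.8651,0.9166)

-1.87 0.92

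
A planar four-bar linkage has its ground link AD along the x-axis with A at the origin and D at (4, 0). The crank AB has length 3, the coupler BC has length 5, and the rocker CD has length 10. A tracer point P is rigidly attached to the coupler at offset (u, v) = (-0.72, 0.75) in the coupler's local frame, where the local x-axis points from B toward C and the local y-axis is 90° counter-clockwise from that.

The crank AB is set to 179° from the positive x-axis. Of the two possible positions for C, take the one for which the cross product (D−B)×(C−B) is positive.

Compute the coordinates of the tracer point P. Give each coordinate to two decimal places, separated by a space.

A=(0,0), D=(4.00,0)
B = A + 3.00·(cos179°, sin179°) = (-2.9995, 0.0524)
|BD| = 6.9997
circle(B,5.00) ∩ circle(D,10.00): a=-1.8575, h=4.6422
  candidates: C₊=(-4.8222,4.7083) cross=32.494; C₋=(-4.8917,-4.5758) cross=-32.494
  mode + wants cross > 0 → take C=(-4.8222,4.7083) (cross=32.494)
ex = (C−B)/|BC| = (-0.3645,0.9312); ey = (-0.9312,-0.3645)
P = B + -0.72·ex + 0.75·ey = (-3.4355,-0.8915)

-3.44 -0.89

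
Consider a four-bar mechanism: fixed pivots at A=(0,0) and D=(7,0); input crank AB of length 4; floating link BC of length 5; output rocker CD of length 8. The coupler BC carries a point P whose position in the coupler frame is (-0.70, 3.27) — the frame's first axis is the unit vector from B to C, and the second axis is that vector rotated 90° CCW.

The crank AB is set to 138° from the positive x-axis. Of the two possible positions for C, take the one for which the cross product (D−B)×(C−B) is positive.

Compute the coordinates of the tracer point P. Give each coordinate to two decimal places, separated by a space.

-5.38 4.99

A=(0,0), D=(7.00,0)
B = A + 4.00·(cos138°, sin138°) = (-2.9726, 2.6765)
|BD| = 10.3255
circle(B,5.00) ∩ circle(D,8.00): a=3.2742, h=3.7788
  candidates: C₊=(1.1693,5.4774) cross=39.018; C₋=(-0.7898,-1.8219) cross=-39.018
  mode + wants cross > 0 → take C=(1.1693,5.4774) (cross=39.018)
ex = (C−B)/|BC| = (0.8284,0.5602); ey = (-0.5602,0.8284)
P = B + -0.70·ex + 3.27·ey = (-5.3842,4.9932)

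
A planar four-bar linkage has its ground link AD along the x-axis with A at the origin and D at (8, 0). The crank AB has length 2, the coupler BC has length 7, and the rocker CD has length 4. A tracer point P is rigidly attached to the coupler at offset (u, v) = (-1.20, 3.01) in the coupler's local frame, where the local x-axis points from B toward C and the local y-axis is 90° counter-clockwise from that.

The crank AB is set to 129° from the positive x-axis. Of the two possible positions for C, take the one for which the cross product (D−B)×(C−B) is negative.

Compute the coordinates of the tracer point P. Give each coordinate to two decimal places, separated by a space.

A=(0,0), D=(8.00,0)
B = A + 2.00·(cos129°, sin129°) = (-1.2586, 1.5543)
|BD| = 9.3882
circle(B,7.00) ∩ circle(D,4.00): a=6.4516, h=2.7160
  candidates: C₊=(5.5536,3.1647) cross=25.498; C₋=(4.6543,-2.1923) cross=-25.498
  mode - wants cross < 0 → take C=(4.6543,-2.1923) (cross=-25.498)
ex = (C−B)/|BC| = (0.8447,-0.5352); ey = (0.5352,0.8447)
P = B + -1.20·ex + 3.01·ey = (-0.6612,4.7391)

-0.66 4.74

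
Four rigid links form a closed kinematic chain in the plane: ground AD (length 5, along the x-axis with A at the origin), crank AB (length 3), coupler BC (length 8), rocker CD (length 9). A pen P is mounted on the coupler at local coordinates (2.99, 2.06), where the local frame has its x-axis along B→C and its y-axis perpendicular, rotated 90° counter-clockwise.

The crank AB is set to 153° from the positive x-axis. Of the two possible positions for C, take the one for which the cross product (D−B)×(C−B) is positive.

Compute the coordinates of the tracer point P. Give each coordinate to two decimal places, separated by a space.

A=(0,0), D=(5.00,0)
B = A + 3.00·(cos153°, sin153°) = (-2.6730, 1.3620)
|BD| = 7.7930
circle(B,8.00) ∩ circle(D,9.00): a=2.8058, h=7.4918
  candidates: C₊=(1.3989,8.2482) cross=58.384; C₋=(-1.2198,-6.5049) cross=-58.384
  mode + wants cross > 0 → take C=(1.3989,8.2482) (cross=58.384)
ex = (C−B)/|BC| = (0.5090,0.8608); ey = (-0.8608,0.5090)
P = B + 2.99·ex + 2.06·ey = (-2.9243,4.9842)

-2.92 4.98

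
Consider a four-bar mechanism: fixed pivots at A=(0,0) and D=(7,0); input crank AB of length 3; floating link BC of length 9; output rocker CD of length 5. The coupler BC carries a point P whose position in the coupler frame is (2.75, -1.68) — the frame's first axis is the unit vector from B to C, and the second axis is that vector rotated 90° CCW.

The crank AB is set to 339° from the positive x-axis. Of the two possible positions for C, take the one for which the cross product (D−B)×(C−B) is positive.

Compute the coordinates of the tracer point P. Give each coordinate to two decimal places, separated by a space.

A=(0,0), D=(7.00,0)
B = A + 3.00·(cos339°, sin339°) = (2.8007, -1.0751)
|BD| = 4.3347
circle(B,9.00) ∩ circle(D,5.00): a=8.6269, h=2.5647
  candidates: C₊=(10.5219,3.5491) cross=11.117; C₋=(11.7941,-1.4200) cross=-11.117
  mode + wants cross > 0 → take C=(10.5219,3.5491) (cross=11.117)
ex = (C−B)/|BC| = (0.8579,0.5138); ey = (-0.5138,0.8579)
P = B + 2.75·ex + -1.68·ey = (6.0232,-1.1035)

6.02 -1.10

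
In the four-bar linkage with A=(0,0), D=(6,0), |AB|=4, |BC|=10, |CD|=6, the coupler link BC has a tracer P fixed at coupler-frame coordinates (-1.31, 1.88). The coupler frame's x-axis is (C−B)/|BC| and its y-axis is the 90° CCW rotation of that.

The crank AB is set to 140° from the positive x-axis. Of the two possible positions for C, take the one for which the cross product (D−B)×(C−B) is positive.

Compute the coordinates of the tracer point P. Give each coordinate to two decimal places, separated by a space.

A=(0,0), D=(6.00,0)
B = A + 4.00·(cos140°, sin140°) = (-3.0642, 2.5712)
|BD| = 9.4218
circle(B,10.00) ∩ circle(D,6.00): a=8.1073, h=5.8542
  candidates: C₊=(6.3330,5.9908) cross=55.157; C₋=(3.1378,-5.2733) cross=-55.157
  mode + wants cross > 0 → take C=(6.3330,5.9908) (cross=55.157)
ex = (C−B)/|BC| = (0.9397,0.3420); ey = (-0.3420,0.9397)
P = B + -1.31·ex + 1.88·ey = (-4.9381,3.8898)

-4.94 3.89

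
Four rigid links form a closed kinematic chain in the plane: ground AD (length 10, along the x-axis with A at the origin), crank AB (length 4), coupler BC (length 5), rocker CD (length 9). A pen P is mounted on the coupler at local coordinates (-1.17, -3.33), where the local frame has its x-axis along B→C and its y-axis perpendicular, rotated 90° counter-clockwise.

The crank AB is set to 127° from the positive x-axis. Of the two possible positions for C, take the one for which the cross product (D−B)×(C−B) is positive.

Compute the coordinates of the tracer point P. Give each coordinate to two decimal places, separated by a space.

-2.49 -0.33

A=(0,0), D=(10.00,0)
B = A + 4.00·(cos127°, sin127°) = (-2.4073, 3.1945)
|BD| = 12.8119
circle(B,5.00) ∩ circle(D,9.00): a=4.2205, h=2.6809
  candidates: C₊=(2.3484,4.7385) cross=34.348; C₋=(1.0115,-0.4541) cross=-34.348
  mode + wants cross > 0 → take C=(2.3484,4.7385) (cross=34.348)
ex = (C−B)/|BC| = (0.9511,0.3088); ey = (-0.3088,0.9511)
P = B + -1.17·ex + -3.33·ey = (-2.4918,-0.3340)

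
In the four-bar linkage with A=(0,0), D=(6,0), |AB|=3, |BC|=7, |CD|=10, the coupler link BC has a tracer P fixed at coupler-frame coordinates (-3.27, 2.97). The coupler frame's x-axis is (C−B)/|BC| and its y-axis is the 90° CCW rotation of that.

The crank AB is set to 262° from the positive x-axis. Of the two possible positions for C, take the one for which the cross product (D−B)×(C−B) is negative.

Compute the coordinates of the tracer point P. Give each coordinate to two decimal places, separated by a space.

A=(0,0), D=(6.00,0)
B = A + 3.00·(cos262°, sin262°) = (-0.4175, -2.9708)
|BD| = 7.0718
circle(B,7.00) ∩ circle(D,10.00): a=-0.0700, h=6.9997
  candidates: C₊=(-3.4215,3.3519) cross=49.500; C₋=(2.4595,-9.3523) cross=-49.500
  mode - wants cross < 0 → take C=(2.4595,-9.3523) (cross=-49.500)
ex = (C−B)/|BC| = (0.4110,-0.9116); ey = (0.9116,0.4110)
P = B + -3.27·ex + 2.97·ey = (0.9461,1.2309)

0.95 1.23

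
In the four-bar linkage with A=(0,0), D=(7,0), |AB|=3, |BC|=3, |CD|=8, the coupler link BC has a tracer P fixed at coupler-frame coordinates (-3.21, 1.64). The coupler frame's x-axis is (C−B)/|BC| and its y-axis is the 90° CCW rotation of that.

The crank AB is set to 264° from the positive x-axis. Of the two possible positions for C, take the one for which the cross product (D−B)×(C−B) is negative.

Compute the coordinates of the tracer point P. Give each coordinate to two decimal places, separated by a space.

A=(0,0), D=(7.00,0)
B = A + 3.00·(cos264°, sin264°) = (-0.3136, -2.9836)
|BD| = 7.8987
circle(B,3.00) ∩ circle(D,8.00): a=0.4678, h=2.9633
  candidates: C₊=(-0.9998,-0.0631) cross=23.406; C₋=(1.2389,-5.5506) cross=-23.406
  mode - wants cross < 0 → take C=(1.2389,-5.5506) (cross=-23.406)
ex = (C−B)/|BC| = (0.5175,-0.8557); ey = (0.8557,0.5175)
P = B + -3.21·ex + 1.64·ey = (-0.5714,0.6119)

-0.57 0.61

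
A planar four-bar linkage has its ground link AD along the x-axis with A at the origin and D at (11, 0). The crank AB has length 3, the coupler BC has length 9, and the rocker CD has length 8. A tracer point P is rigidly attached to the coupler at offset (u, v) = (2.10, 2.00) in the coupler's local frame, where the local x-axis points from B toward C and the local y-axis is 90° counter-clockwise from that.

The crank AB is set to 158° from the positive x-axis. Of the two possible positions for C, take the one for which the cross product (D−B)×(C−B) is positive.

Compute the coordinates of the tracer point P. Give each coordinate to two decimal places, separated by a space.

-1.89 3.88

A=(0,0), D=(11.00,0)
B = A + 3.00·(cos158°, sin158°) = (-2.7816, 1.1238)
|BD| = 13.8273
circle(B,9.00) ∩ circle(D,8.00): a=7.5284, h=4.9319
  candidates: C₊=(5.1228,5.4275) cross=68.195; C₋=(4.3211,-4.4036) cross=-68.195
  mode + wants cross > 0 → take C=(5.1228,5.4275) (cross=68.195)
ex = (C−B)/|BC| = (0.8783,0.4782); ey = (-0.4782,0.8783)
P = B + 2.10·ex + 2.00·ey = (-1.8936,3.8845)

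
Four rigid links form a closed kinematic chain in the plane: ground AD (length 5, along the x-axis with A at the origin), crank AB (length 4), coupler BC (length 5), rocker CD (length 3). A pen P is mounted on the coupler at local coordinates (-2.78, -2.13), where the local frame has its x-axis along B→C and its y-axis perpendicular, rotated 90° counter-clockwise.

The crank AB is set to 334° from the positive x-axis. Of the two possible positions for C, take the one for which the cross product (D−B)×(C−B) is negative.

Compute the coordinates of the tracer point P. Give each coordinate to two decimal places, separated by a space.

A=(0,0), D=(5.00,0)
B = A + 4.00·(cos334°, sin334°) = (3.5952, -1.7535)
|BD| = 2.2468
circle(B,5.00) ∩ circle(D,3.00): a=4.6840, h=1.7494
  candidates: C₊=(5.1586,2.9958) cross=3.931; C₋=(7.8891,0.8082) cross=-3.931
  mode - wants cross < 0 → take C=(7.8891,0.8082) (cross=-3.931)
ex = (C−B)/|BC| = (0.8588,0.5123); ey = (-0.5123,0.8588)
P = B + -2.78·ex + -2.13·ey = (2.2991,-5.0070)

2.30 -5.01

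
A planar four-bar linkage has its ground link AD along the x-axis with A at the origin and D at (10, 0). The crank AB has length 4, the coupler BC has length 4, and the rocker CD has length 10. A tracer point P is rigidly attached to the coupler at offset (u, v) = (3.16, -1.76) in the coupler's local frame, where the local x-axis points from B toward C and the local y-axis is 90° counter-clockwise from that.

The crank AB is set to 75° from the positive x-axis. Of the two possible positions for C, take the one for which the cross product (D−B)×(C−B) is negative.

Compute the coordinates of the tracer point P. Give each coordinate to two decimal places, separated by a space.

-1.48 1.27

A=(0,0), D=(10.00,0)
B = A + 4.00·(cos75°, sin75°) = (1.0353, 3.8637)
|BD| = 9.7619
circle(B,4.00) ∩ circle(D,10.00): a=0.5785, h=3.9579
  candidates: C₊=(3.1331,7.2695) cross=38.637; C₋=(-0.0000,0.0000) cross=-38.637
  mode - wants cross < 0 → take C=(-0.0000,0.0000) (cross=-38.637)
ex = (C−B)/|BC| = (-0.2588,-0.9659); ey = (0.9659,-0.2588)
P = B + 3.16·ex + -1.76·ey = (-1.4826,1.2669)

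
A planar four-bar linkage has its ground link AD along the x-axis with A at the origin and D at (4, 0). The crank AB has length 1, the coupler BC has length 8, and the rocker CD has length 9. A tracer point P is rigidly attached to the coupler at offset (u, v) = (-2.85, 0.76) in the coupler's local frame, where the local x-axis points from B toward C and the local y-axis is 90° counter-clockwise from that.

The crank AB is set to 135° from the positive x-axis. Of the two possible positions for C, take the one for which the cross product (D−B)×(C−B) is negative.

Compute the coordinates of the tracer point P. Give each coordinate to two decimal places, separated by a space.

A=(0,0), D=(4.00,0)
B = A + 1.00·(cos135°, sin135°) = (-0.7071, 0.7071)
|BD| = 4.7599
circle(B,8.00) ∩ circle(D,9.00): a=0.5942, h=7.9779
  candidates: C₊=(1.0657,8.5082) cross=37.974; C₋=(-1.3046,-7.2705) cross=-37.974
  mode - wants cross < 0 → take C=(-1.3046,-7.2705) (cross=-37.974)
ex = (C−B)/|BC| = (-0.0747,-0.9972); ey = (0.9972,-0.0747)
P = B + -2.85·ex + 0.76·ey = (0.2636,3.4924)

0.26 3.49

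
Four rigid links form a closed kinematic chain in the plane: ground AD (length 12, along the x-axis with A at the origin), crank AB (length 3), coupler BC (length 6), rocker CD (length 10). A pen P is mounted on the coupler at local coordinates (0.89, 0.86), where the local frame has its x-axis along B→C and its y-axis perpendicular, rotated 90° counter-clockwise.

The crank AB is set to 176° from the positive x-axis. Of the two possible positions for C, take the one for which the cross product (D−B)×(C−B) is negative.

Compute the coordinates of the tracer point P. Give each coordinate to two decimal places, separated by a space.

A=(0,0), D=(12.00,0)
B = A + 3.00·(cos176°, sin176°) = (-2.9927, 0.2093)
|BD| = 14.9942
circle(B,6.00) ∩ circle(D,10.00): a=5.3629, h=2.6906
  candidates: C₊=(2.4072,2.8247) cross=40.343; C₋=(2.3321,-2.5559) cross=-40.343
  mode - wants cross < 0 → take C=(2.3321,-2.5559) (cross=-40.343)
ex = (C−B)/|BC| = (0.8875,-0.4609); ey = (0.4609,0.8875)
P = B + 0.89·ex + 0.86·ey = (-1.8065,0.5623)

-1.81 0.56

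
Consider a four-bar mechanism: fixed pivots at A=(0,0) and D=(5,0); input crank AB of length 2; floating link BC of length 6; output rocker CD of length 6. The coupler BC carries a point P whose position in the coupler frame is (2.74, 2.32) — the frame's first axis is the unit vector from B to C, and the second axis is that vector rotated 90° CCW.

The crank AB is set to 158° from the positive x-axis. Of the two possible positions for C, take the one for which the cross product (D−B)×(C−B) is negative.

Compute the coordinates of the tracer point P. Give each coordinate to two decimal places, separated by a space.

1.50 -0.53

A=(0,0), D=(5.00,0)
B = A + 2.00·(cos158°, sin158°) = (-1.8544, 0.7492)
|BD| = 6.8952
circle(B,6.00) ∩ circle(D,6.00): a=3.4476, h=4.9106
  candidates: C₊=(2.1064,5.2561) cross=33.860; C₋=(1.0392,-4.5069) cross=-33.860
  mode - wants cross < 0 → take C=(1.0392,-4.5069) (cross=-33.860)
ex = (C−B)/|BC| = (0.4823,-0.8760); ey = (0.8760,0.4823)
P = B + 2.74·ex + 2.32·ey = (1.4994,-0.5322)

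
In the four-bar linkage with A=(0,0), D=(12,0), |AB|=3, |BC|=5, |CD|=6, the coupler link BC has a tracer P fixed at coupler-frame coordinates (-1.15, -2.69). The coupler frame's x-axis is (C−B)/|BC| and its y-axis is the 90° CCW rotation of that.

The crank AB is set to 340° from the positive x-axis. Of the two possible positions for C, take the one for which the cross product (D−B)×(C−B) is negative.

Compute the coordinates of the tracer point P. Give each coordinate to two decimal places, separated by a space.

A=(0,0), D=(12.00,0)
B = A + 3.00·(cos340°, sin340°) = (2.8191, -1.0261)
|BD| = 9.2381
circle(B,5.00) ∩ circle(D,6.00): a=4.0237, h=2.9682
  candidates: C₊=(6.4882,2.3706) cross=27.420; C₋=(7.1475,-3.5290) cross=-27.420
  mode - wants cross < 0 → take C=(7.1475,-3.5290) (cross=-27.420)
ex = (C−B)/|BC| = (0.8657,-0.5006); ey = (0.5006,0.8657)
P = B + -1.15·ex + -2.69·ey = (0.4770,-2.7791)

0.48 -2.78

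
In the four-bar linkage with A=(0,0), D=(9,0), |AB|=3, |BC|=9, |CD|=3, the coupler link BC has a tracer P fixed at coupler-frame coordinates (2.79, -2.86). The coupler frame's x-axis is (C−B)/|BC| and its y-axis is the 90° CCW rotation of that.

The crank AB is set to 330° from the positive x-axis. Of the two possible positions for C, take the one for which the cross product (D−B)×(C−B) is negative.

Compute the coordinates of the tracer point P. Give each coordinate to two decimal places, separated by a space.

5.39 -4.36

A=(0,0), D=(9.00,0)
B = A + 3.00·(cos330°, sin330°) = (2.5981, -1.5000)
|BD| = 6.5753
circle(B,9.00) ∩ circle(D,3.00): a=8.7627, h=2.0531
  candidates: C₊=(10.6613,2.4980) cross=13.500; C₋=(11.5981,-1.5000) cross=-13.500
  mode - wants cross < 0 → take C=(11.5981,-1.5000) (cross=-13.500)
ex = (C−B)/|BC| = (1.0000,-0.0000); ey = (0.0000,1.0000)
P = B + 2.79·ex + -2.86·ey = (5.3881,-4.3600)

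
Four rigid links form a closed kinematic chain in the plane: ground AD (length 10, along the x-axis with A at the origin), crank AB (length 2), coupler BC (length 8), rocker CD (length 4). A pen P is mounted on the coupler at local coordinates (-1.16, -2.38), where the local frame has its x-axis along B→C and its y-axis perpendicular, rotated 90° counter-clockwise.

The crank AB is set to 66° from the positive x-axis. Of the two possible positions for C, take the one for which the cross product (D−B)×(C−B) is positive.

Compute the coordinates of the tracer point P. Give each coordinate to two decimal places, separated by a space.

0.26 -0.76

A=(0,0), D=(10.00,0)
B = A + 2.00·(cos66°, sin66°) = (0.8135, 1.8271)
|BD| = 9.3665
circle(B,8.00) ∩ circle(D,4.00): a=7.2456, h=3.3914
  candidates: C₊=(8.5814,3.7400) cross=31.766; C₋=(7.2583,-2.9126) cross=-31.766
  mode + wants cross > 0 → take C=(8.5814,3.7400) (cross=31.766)
ex = (C−B)/|BC| = (0.9710,0.2391); ey = (-0.2391,0.9710)
P = B + -1.16·ex + -2.38·ey = (0.2562,-0.7612)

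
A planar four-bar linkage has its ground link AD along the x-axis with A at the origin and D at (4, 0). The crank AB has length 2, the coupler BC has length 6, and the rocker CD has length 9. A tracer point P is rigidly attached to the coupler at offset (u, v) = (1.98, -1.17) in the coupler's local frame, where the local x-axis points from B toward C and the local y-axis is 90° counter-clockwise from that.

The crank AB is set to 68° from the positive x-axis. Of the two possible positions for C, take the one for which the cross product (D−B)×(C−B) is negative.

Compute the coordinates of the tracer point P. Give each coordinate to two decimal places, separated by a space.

-1.48 2.41

A=(0,0), D=(4.00,0)
B = A + 2.00·(cos68°, sin68°) = (0.7492, 1.8544)
|BD| = 3.7425
circle(B,6.00) ∩ circle(D,9.00): a=-4.1408, h=4.3421
  candidates: C₊=(-0.6961,7.6777) cross=16.250; C₋=(-4.9990,0.1345) cross=-16.250
  mode - wants cross < 0 → take C=(-4.9990,0.1345) (cross=-16.250)
ex = (C−B)/|BC| = (-0.9580,-0.2867); ey = (0.2867,-0.9580)
P = B + 1.98·ex + -1.17·ey = (-1.4831,2.4077)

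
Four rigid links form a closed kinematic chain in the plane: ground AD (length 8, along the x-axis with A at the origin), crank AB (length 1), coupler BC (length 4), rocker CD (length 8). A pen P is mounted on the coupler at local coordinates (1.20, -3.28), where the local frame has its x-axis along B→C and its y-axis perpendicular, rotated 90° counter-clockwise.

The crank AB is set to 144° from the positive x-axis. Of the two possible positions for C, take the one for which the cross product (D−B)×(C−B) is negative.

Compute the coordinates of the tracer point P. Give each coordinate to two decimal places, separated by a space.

-3.43 -1.72

A=(0,0), D=(8.00,0)
B = A + 1.00·(cos144°, sin144°) = (-0.8090, 0.5878)
|BD| = 8.8286
circle(B,4.00) ∩ circle(D,8.00): a=1.6959, h=3.6227
  candidates: C₊=(1.1243,4.0896) cross=31.983; C₋=(0.6419,-3.1398) cross=-31.983
  mode - wants cross < 0 → take C=(0.6419,-3.1398) (cross=-31.983)
ex = (C−B)/|BC| = (0.3627,-0.9319); ey = (0.9319,0.3627)
P = B + 1.20·ex + -3.28·ey = (-3.4304,-1.7202)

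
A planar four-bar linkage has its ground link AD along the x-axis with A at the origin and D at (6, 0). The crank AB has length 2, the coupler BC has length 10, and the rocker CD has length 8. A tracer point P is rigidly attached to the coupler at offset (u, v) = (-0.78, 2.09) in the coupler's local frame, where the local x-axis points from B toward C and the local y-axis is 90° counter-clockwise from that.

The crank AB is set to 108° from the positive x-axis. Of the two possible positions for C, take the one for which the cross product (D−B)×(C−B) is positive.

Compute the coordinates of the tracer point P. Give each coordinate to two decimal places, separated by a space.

-2.49 3.11

A=(0,0), D=(6.00,0)
B = A + 2.00·(cos108°, sin108°) = (-0.6180, 1.9021)
|BD| = 6.8860
circle(B,10.00) ∩ circle(D,8.00): a=6.0570, h=7.9569
  candidates: C₊=(7.4012,7.8763) cross=54.791; C₋=(3.0053,-7.4184) cross=-54.791
  mode + wants cross > 0 → take C=(7.4012,7.8763) (cross=54.791)
ex = (C−B)/|BC| = (0.8019,0.5974); ey = (-0.5974,0.8019)
P = B + -0.78·ex + 2.09·ey = (-2.4921,3.1122)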